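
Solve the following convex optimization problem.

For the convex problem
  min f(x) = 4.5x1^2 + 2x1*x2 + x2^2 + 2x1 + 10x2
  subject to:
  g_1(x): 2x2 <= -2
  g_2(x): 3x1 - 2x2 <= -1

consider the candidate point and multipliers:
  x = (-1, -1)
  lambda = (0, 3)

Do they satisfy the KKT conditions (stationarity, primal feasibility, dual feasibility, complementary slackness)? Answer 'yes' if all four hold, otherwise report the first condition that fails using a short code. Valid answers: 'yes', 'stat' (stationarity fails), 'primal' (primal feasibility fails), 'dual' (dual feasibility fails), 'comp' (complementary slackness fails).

Gradient of f: grad f(x) = Q x + c = (-9, 6)
Constraint values g_i(x) = a_i^T x - b_i:
  g_1((-1, -1)) = 0
  g_2((-1, -1)) = 0
Stationarity residual: grad f(x) + sum_i lambda_i a_i = (0, 0)
  -> stationarity OK
Primal feasibility (all g_i <= 0): OK
Dual feasibility (all lambda_i >= 0): OK
Complementary slackness (lambda_i * g_i(x) = 0 for all i): OK

Verdict: yes, KKT holds.

yes


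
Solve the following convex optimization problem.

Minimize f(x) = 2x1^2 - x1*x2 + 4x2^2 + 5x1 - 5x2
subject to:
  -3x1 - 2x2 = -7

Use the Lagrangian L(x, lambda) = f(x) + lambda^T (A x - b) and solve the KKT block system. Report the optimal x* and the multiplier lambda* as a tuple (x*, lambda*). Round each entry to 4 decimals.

Form the Lagrangian:
  L(x, lambda) = (1/2) x^T Q x + c^T x + lambda^T (A x - b)
Stationarity (grad_x L = 0): Q x + c + A^T lambda = 0.
Primal feasibility: A x = b.

This gives the KKT block system:
  [ Q   A^T ] [ x     ]   [-c ]
  [ A    0  ] [ lambda ] = [ b ]

Solving the linear system:
  x*      = (1.32, 1.52)
  lambda* = (2.92)
  f(x*)   = 9.72

x* = (1.32, 1.52), lambda* = (2.92)


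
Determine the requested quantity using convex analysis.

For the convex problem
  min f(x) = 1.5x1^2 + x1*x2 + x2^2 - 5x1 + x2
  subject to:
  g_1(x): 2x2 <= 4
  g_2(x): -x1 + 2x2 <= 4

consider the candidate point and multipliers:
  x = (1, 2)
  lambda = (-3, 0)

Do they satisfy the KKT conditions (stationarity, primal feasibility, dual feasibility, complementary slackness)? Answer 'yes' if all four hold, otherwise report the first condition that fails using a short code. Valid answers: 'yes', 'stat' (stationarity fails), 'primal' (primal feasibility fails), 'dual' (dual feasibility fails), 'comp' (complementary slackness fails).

Gradient of f: grad f(x) = Q x + c = (0, 6)
Constraint values g_i(x) = a_i^T x - b_i:
  g_1((1, 2)) = 0
  g_2((1, 2)) = -1
Stationarity residual: grad f(x) + sum_i lambda_i a_i = (0, 0)
  -> stationarity OK
Primal feasibility (all g_i <= 0): OK
Dual feasibility (all lambda_i >= 0): FAILS
Complementary slackness (lambda_i * g_i(x) = 0 for all i): OK

Verdict: the first failing condition is dual_feasibility -> dual.

dual


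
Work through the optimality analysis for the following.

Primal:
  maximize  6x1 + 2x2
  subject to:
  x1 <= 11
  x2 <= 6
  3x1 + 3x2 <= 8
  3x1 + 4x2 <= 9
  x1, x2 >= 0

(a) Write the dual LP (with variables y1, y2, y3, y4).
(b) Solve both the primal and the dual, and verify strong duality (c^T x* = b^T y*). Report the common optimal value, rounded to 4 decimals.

The standard primal-dual pair for 'max c^T x s.t. A x <= b, x >= 0' is:
  Dual:  min b^T y  s.t.  A^T y >= c,  y >= 0.

So the dual LP is:
  minimize  11y1 + 6y2 + 8y3 + 9y4
  subject to:
    y1 + 3y3 + 3y4 >= 6
    y2 + 3y3 + 4y4 >= 2
    y1, y2, y3, y4 >= 0

Solving the primal: x* = (2.6667, 0).
  primal value c^T x* = 16.
Solving the dual: y* = (0, 0, 2, 0).
  dual value b^T y* = 16.
Strong duality: c^T x* = b^T y*. Confirmed.

16


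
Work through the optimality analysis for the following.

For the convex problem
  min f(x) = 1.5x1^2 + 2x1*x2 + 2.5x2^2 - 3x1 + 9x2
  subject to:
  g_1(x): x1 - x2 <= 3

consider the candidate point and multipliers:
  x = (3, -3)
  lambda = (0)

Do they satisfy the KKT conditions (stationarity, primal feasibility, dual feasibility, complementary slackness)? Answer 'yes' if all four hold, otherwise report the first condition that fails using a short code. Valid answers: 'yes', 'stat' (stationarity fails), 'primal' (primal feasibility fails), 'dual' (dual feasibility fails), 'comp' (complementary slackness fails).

Gradient of f: grad f(x) = Q x + c = (0, 0)
Constraint values g_i(x) = a_i^T x - b_i:
  g_1((3, -3)) = 3
Stationarity residual: grad f(x) + sum_i lambda_i a_i = (0, 0)
  -> stationarity OK
Primal feasibility (all g_i <= 0): FAILS
Dual feasibility (all lambda_i >= 0): OK
Complementary slackness (lambda_i * g_i(x) = 0 for all i): OK

Verdict: the first failing condition is primal_feasibility -> primal.

primal


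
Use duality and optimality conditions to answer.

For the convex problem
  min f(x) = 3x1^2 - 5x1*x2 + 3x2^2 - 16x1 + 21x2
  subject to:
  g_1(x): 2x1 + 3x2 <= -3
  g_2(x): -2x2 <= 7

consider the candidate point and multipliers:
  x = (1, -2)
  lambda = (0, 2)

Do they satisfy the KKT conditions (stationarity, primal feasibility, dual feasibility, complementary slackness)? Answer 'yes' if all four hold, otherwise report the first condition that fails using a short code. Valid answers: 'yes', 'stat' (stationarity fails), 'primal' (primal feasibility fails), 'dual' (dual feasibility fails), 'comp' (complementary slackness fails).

Gradient of f: grad f(x) = Q x + c = (0, 4)
Constraint values g_i(x) = a_i^T x - b_i:
  g_1((1, -2)) = -1
  g_2((1, -2)) = -3
Stationarity residual: grad f(x) + sum_i lambda_i a_i = (0, 0)
  -> stationarity OK
Primal feasibility (all g_i <= 0): OK
Dual feasibility (all lambda_i >= 0): OK
Complementary slackness (lambda_i * g_i(x) = 0 for all i): FAILS

Verdict: the first failing condition is complementary_slackness -> comp.

comp


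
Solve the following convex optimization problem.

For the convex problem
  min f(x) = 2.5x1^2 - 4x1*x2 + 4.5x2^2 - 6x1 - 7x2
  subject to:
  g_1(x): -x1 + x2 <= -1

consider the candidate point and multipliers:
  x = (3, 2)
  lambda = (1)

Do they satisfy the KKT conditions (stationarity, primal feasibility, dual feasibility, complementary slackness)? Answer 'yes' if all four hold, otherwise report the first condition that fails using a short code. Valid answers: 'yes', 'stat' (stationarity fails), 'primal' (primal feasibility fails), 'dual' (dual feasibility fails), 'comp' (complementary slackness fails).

Gradient of f: grad f(x) = Q x + c = (1, -1)
Constraint values g_i(x) = a_i^T x - b_i:
  g_1((3, 2)) = 0
Stationarity residual: grad f(x) + sum_i lambda_i a_i = (0, 0)
  -> stationarity OK
Primal feasibility (all g_i <= 0): OK
Dual feasibility (all lambda_i >= 0): OK
Complementary slackness (lambda_i * g_i(x) = 0 for all i): OK

Verdict: yes, KKT holds.

yes


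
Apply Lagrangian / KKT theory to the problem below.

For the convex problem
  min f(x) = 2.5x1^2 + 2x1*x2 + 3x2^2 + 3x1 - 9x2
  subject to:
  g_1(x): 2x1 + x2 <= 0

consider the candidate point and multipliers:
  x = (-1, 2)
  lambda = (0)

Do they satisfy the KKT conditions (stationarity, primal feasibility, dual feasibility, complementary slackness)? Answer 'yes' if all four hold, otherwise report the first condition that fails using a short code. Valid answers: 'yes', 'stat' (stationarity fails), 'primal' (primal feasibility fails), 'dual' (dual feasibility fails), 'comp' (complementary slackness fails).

Gradient of f: grad f(x) = Q x + c = (2, 1)
Constraint values g_i(x) = a_i^T x - b_i:
  g_1((-1, 2)) = 0
Stationarity residual: grad f(x) + sum_i lambda_i a_i = (2, 1)
  -> stationarity FAILS
Primal feasibility (all g_i <= 0): OK
Dual feasibility (all lambda_i >= 0): OK
Complementary slackness (lambda_i * g_i(x) = 0 for all i): OK

Verdict: the first failing condition is stationarity -> stat.

stat


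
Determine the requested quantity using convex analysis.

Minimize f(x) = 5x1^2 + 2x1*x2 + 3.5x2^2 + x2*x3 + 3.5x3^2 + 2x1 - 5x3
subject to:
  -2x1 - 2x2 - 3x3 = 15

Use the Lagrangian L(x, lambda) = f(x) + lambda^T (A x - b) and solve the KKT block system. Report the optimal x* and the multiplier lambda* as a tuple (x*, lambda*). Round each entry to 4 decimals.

Form the Lagrangian:
  L(x, lambda) = (1/2) x^T Q x + c^T x + lambda^T (A x - b)
Stationarity (grad_x L = 0): Q x + c + A^T lambda = 0.
Primal feasibility: A x = b.

This gives the KKT block system:
  [ Q   A^T ] [ x     ]   [-c ]
  [ A    0  ] [ lambda ] = [ b ]

Solving the linear system:
  x*      = (-1.6294, -1.6434, -2.8182)
  lambda* = (-8.7902)
  f(x*)   = 71.3427

x* = (-1.6294, -1.6434, -2.8182), lambda* = (-8.7902)


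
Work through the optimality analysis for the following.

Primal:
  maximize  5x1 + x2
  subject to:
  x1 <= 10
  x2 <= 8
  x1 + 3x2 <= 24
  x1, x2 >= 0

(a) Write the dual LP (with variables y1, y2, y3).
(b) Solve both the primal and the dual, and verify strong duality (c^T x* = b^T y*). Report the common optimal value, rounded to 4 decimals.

The standard primal-dual pair for 'max c^T x s.t. A x <= b, x >= 0' is:
  Dual:  min b^T y  s.t.  A^T y >= c,  y >= 0.

So the dual LP is:
  minimize  10y1 + 8y2 + 24y3
  subject to:
    y1 + y3 >= 5
    y2 + 3y3 >= 1
    y1, y2, y3 >= 0

Solving the primal: x* = (10, 4.6667).
  primal value c^T x* = 54.6667.
Solving the dual: y* = (4.6667, 0, 0.3333).
  dual value b^T y* = 54.6667.
Strong duality: c^T x* = b^T y*. Confirmed.

54.6667


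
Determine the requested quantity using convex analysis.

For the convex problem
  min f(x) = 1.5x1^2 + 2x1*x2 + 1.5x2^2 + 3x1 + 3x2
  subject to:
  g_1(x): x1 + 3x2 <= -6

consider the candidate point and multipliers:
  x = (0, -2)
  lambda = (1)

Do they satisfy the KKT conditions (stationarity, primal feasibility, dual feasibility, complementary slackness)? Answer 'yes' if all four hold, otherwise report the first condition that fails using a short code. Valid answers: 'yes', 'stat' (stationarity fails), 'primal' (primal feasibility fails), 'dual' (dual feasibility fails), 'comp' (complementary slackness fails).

Gradient of f: grad f(x) = Q x + c = (-1, -3)
Constraint values g_i(x) = a_i^T x - b_i:
  g_1((0, -2)) = 0
Stationarity residual: grad f(x) + sum_i lambda_i a_i = (0, 0)
  -> stationarity OK
Primal feasibility (all g_i <= 0): OK
Dual feasibility (all lambda_i >= 0): OK
Complementary slackness (lambda_i * g_i(x) = 0 for all i): OK

Verdict: yes, KKT holds.

yes


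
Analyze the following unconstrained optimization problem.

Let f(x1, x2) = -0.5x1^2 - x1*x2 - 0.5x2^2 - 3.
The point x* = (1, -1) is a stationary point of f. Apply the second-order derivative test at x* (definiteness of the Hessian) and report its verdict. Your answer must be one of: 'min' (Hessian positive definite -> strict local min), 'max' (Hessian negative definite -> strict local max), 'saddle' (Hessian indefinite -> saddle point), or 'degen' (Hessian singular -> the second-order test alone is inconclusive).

Compute the Hessian H = grad^2 f:
  H = [[-1, -1], [-1, -1]]
Verify stationarity: grad f(x*) = H x* + g = (0, 0).
Eigenvalues of H: -2, 0.
H has a zero eigenvalue (singular; negative semidefinite but not definite), so H is neither positive definite, negative definite, nor indefinite. The second-order test alone is inconclusive -> degen.
(Indeed, f is constant along the null direction of H through x*, so x* is not a strict local extremum.)

degen


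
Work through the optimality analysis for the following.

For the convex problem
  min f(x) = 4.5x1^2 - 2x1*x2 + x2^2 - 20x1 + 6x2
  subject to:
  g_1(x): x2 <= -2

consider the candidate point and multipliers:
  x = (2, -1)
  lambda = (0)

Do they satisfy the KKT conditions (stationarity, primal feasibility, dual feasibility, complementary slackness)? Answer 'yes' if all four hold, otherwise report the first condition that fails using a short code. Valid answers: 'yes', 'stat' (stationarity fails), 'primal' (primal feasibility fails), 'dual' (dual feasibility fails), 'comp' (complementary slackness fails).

Gradient of f: grad f(x) = Q x + c = (0, 0)
Constraint values g_i(x) = a_i^T x - b_i:
  g_1((2, -1)) = 1
Stationarity residual: grad f(x) + sum_i lambda_i a_i = (0, 0)
  -> stationarity OK
Primal feasibility (all g_i <= 0): FAILS
Dual feasibility (all lambda_i >= 0): OK
Complementary slackness (lambda_i * g_i(x) = 0 for all i): OK

Verdict: the first failing condition is primal_feasibility -> primal.

primal


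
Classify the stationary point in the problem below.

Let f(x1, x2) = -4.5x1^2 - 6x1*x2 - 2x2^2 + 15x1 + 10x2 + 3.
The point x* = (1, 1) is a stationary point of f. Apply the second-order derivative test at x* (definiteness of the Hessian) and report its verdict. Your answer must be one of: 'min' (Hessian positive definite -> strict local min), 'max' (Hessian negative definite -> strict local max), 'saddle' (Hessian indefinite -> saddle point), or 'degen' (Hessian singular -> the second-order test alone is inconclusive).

Compute the Hessian H = grad^2 f:
  H = [[-9, -6], [-6, -4]]
Verify stationarity: grad f(x*) = H x* + g = (0, 0).
Eigenvalues of H: -13, 0.
H has a zero eigenvalue (singular; negative semidefinite but not definite), so H is neither positive definite, negative definite, nor indefinite. The second-order test alone is inconclusive -> degen.
(Indeed, f is constant along the null direction of H through x*, so x* is not a strict local extremum.)

degen


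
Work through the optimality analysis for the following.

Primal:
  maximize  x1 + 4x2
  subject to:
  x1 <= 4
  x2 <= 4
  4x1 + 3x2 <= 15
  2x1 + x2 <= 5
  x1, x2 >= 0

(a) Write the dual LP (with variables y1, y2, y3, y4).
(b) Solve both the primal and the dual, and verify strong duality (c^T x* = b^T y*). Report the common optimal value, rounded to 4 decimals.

The standard primal-dual pair for 'max c^T x s.t. A x <= b, x >= 0' is:
  Dual:  min b^T y  s.t.  A^T y >= c,  y >= 0.

So the dual LP is:
  minimize  4y1 + 4y2 + 15y3 + 5y4
  subject to:
    y1 + 4y3 + 2y4 >= 1
    y2 + 3y3 + y4 >= 4
    y1, y2, y3, y4 >= 0

Solving the primal: x* = (0.5, 4).
  primal value c^T x* = 16.5.
Solving the dual: y* = (0, 3.5, 0, 0.5).
  dual value b^T y* = 16.5.
Strong duality: c^T x* = b^T y*. Confirmed.

16.5


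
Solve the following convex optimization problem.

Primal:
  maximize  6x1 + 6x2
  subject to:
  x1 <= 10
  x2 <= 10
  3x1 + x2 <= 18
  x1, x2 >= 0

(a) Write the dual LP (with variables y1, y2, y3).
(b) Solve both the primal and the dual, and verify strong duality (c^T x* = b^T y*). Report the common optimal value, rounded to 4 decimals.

The standard primal-dual pair for 'max c^T x s.t. A x <= b, x >= 0' is:
  Dual:  min b^T y  s.t.  A^T y >= c,  y >= 0.

So the dual LP is:
  minimize  10y1 + 10y2 + 18y3
  subject to:
    y1 + 3y3 >= 6
    y2 + y3 >= 6
    y1, y2, y3 >= 0

Solving the primal: x* = (2.6667, 10).
  primal value c^T x* = 76.
Solving the dual: y* = (0, 4, 2).
  dual value b^T y* = 76.
Strong duality: c^T x* = b^T y*. Confirmed.

76


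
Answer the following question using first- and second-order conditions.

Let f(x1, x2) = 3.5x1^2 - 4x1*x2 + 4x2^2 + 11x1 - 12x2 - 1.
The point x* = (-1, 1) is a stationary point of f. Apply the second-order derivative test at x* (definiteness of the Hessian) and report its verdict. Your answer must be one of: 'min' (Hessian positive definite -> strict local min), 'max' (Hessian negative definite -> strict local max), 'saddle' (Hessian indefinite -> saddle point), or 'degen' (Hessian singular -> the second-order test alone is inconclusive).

Compute the Hessian H = grad^2 f:
  H = [[7, -4], [-4, 8]]
Verify stationarity: grad f(x*) = H x* + g = (0, 0).
Eigenvalues of H: 3.4689, 11.5311.
Both eigenvalues > 0, so H is positive definite -> x* is a strict local min.

min


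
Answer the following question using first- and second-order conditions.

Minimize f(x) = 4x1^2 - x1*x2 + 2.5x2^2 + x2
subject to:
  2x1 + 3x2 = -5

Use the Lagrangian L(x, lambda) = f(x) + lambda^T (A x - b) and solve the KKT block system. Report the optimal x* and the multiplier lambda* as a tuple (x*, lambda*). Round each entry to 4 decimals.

Form the Lagrangian:
  L(x, lambda) = (1/2) x^T Q x + c^T x + lambda^T (A x - b)
Stationarity (grad_x L = 0): Q x + c + A^T lambda = 0.
Primal feasibility: A x = b.

This gives the KKT block system:
  [ Q   A^T ] [ x     ]   [-c ]
  [ A    0  ] [ lambda ] = [ b ]

Solving the linear system:
  x*      = (-0.5673, -1.2885)
  lambda* = (1.625)
  f(x*)   = 3.4183

x* = (-0.5673, -1.2885), lambda* = (1.625)


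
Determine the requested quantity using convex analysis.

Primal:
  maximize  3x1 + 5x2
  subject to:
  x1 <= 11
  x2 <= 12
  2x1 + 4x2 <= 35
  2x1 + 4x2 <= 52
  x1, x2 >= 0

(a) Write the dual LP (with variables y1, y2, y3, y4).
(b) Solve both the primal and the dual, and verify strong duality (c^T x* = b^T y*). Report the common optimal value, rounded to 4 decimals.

The standard primal-dual pair for 'max c^T x s.t. A x <= b, x >= 0' is:
  Dual:  min b^T y  s.t.  A^T y >= c,  y >= 0.

So the dual LP is:
  minimize  11y1 + 12y2 + 35y3 + 52y4
  subject to:
    y1 + 2y3 + 2y4 >= 3
    y2 + 4y3 + 4y4 >= 5
    y1, y2, y3, y4 >= 0

Solving the primal: x* = (11, 3.25).
  primal value c^T x* = 49.25.
Solving the dual: y* = (0.5, 0, 1.25, 0).
  dual value b^T y* = 49.25.
Strong duality: c^T x* = b^T y*. Confirmed.

49.25


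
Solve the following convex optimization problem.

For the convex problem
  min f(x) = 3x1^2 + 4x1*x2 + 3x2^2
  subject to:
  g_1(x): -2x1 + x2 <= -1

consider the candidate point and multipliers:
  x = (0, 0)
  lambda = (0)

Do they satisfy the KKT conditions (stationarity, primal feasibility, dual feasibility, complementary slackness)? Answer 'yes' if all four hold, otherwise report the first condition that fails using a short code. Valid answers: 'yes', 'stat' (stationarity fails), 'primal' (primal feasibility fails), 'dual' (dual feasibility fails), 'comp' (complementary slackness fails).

Gradient of f: grad f(x) = Q x + c = (0, 0)
Constraint values g_i(x) = a_i^T x - b_i:
  g_1((0, 0)) = 1
Stationarity residual: grad f(x) + sum_i lambda_i a_i = (0, 0)
  -> stationarity OK
Primal feasibility (all g_i <= 0): FAILS
Dual feasibility (all lambda_i >= 0): OK
Complementary slackness (lambda_i * g_i(x) = 0 for all i): OK

Verdict: the first failing condition is primal_feasibility -> primal.

primal


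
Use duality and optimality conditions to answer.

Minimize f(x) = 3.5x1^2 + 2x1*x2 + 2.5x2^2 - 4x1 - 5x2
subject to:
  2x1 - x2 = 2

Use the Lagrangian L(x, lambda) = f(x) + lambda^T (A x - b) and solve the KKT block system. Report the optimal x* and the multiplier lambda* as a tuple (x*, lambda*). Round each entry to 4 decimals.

Form the Lagrangian:
  L(x, lambda) = (1/2) x^T Q x + c^T x + lambda^T (A x - b)
Stationarity (grad_x L = 0): Q x + c + A^T lambda = 0.
Primal feasibility: A x = b.

This gives the KKT block system:
  [ Q   A^T ] [ x     ]   [-c ]
  [ A    0  ] [ lambda ] = [ b ]

Solving the linear system:
  x*      = (1.0857, 0.1714)
  lambda* = (-1.9714)
  f(x*)   = -0.6286

x* = (1.0857, 0.1714), lambda* = (-1.9714)


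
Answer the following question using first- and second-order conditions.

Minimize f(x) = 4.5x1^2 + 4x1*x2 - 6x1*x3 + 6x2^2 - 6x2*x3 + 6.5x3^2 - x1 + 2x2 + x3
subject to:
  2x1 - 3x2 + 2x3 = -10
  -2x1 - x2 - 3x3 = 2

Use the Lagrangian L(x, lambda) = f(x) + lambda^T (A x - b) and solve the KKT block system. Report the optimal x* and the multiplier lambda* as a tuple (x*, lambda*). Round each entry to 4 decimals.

Form the Lagrangian:
  L(x, lambda) = (1/2) x^T Q x + c^T x + lambda^T (A x - b)
Stationarity (grad_x L = 0): Q x + c + A^T lambda = 0.
Primal feasibility: A x = b.

This gives the KKT block system:
  [ Q   A^T ] [ x     ]   [-c ]
  [ A    0  ] [ lambda ] = [ b ]

Solving the linear system:
  x*      = (-1.6985, 2.0548, -0.2193)
  lambda* = (6.1388, 2.763)
  f(x*)   = 30.7255

x* = (-1.6985, 2.0548, -0.2193), lambda* = (6.1388, 2.763)


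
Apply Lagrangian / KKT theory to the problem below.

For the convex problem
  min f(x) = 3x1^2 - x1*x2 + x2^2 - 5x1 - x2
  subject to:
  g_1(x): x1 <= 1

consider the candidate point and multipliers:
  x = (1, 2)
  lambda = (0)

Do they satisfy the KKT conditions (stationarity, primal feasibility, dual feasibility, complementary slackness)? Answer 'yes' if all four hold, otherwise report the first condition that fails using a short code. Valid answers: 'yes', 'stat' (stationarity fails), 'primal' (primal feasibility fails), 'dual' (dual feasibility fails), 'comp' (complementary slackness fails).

Gradient of f: grad f(x) = Q x + c = (-1, 2)
Constraint values g_i(x) = a_i^T x - b_i:
  g_1((1, 2)) = 0
Stationarity residual: grad f(x) + sum_i lambda_i a_i = (-1, 2)
  -> stationarity FAILS
Primal feasibility (all g_i <= 0): OK
Dual feasibility (all lambda_i >= 0): OK
Complementary slackness (lambda_i * g_i(x) = 0 for all i): OK

Verdict: the first failing condition is stationarity -> stat.

stat


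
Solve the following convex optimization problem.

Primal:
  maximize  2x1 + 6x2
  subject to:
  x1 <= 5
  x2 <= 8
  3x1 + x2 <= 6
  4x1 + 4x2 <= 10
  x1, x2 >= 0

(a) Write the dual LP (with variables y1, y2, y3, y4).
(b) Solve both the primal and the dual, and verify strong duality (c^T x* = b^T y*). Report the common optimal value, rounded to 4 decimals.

The standard primal-dual pair for 'max c^T x s.t. A x <= b, x >= 0' is:
  Dual:  min b^T y  s.t.  A^T y >= c,  y >= 0.

So the dual LP is:
  minimize  5y1 + 8y2 + 6y3 + 10y4
  subject to:
    y1 + 3y3 + 4y4 >= 2
    y2 + y3 + 4y4 >= 6
    y1, y2, y3, y4 >= 0

Solving the primal: x* = (0, 2.5).
  primal value c^T x* = 15.
Solving the dual: y* = (0, 0, 0, 1.5).
  dual value b^T y* = 15.
Strong duality: c^T x* = b^T y*. Confirmed.

15


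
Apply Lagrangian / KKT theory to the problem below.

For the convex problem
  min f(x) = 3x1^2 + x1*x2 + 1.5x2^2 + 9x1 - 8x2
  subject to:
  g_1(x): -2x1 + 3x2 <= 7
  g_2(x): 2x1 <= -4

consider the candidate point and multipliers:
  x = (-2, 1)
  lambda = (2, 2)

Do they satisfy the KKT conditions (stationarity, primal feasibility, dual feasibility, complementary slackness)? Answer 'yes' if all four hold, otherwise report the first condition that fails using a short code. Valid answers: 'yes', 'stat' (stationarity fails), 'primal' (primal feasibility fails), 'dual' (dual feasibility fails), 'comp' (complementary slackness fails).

Gradient of f: grad f(x) = Q x + c = (-2, -7)
Constraint values g_i(x) = a_i^T x - b_i:
  g_1((-2, 1)) = 0
  g_2((-2, 1)) = 0
Stationarity residual: grad f(x) + sum_i lambda_i a_i = (-2, -1)
  -> stationarity FAILS
Primal feasibility (all g_i <= 0): OK
Dual feasibility (all lambda_i >= 0): OK
Complementary slackness (lambda_i * g_i(x) = 0 for all i): OK

Verdict: the first failing condition is stationarity -> stat.

stat


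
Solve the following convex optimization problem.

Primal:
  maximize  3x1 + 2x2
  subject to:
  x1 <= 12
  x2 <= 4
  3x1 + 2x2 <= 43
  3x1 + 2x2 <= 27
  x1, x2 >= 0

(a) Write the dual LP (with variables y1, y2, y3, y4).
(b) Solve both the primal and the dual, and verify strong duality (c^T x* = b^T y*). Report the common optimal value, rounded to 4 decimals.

The standard primal-dual pair for 'max c^T x s.t. A x <= b, x >= 0' is:
  Dual:  min b^T y  s.t.  A^T y >= c,  y >= 0.

So the dual LP is:
  minimize  12y1 + 4y2 + 43y3 + 27y4
  subject to:
    y1 + 3y3 + 3y4 >= 3
    y2 + 2y3 + 2y4 >= 2
    y1, y2, y3, y4 >= 0

Solving the primal: x* = (9, 0).
  primal value c^T x* = 27.
Solving the dual: y* = (0, 0, 0, 1).
  dual value b^T y* = 27.
Strong duality: c^T x* = b^T y*. Confirmed.

27


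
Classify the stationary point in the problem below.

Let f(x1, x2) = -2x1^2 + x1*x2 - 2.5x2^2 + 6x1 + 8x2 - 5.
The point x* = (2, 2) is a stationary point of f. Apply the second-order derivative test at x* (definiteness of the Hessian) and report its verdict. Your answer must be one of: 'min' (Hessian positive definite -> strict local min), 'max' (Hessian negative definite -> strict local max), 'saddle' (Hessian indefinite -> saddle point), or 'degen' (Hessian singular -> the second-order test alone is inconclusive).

Compute the Hessian H = grad^2 f:
  H = [[-4, 1], [1, -5]]
Verify stationarity: grad f(x*) = H x* + g = (0, 0).
Eigenvalues of H: -5.618, -3.382.
Both eigenvalues < 0, so H is negative definite -> x* is a strict local max.

max


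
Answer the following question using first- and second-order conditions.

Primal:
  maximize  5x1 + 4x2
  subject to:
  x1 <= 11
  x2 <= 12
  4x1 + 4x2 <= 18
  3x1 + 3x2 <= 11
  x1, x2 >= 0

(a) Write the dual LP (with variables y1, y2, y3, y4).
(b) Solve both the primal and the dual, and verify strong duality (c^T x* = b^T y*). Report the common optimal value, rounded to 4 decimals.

The standard primal-dual pair for 'max c^T x s.t. A x <= b, x >= 0' is:
  Dual:  min b^T y  s.t.  A^T y >= c,  y >= 0.

So the dual LP is:
  minimize  11y1 + 12y2 + 18y3 + 11y4
  subject to:
    y1 + 4y3 + 3y4 >= 5
    y2 + 4y3 + 3y4 >= 4
    y1, y2, y3, y4 >= 0

Solving the primal: x* = (3.6667, 0).
  primal value c^T x* = 18.3333.
Solving the dual: y* = (0, 0, 0, 1.6667).
  dual value b^T y* = 18.3333.
Strong duality: c^T x* = b^T y*. Confirmed.

18.3333


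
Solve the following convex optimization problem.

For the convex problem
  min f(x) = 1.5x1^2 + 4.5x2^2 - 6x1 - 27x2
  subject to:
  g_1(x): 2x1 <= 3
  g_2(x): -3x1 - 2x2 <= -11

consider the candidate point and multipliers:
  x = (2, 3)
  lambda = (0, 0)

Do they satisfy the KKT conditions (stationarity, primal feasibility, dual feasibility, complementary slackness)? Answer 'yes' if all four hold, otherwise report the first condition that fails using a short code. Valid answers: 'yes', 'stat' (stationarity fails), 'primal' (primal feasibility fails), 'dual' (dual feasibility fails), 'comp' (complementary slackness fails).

Gradient of f: grad f(x) = Q x + c = (0, 0)
Constraint values g_i(x) = a_i^T x - b_i:
  g_1((2, 3)) = 1
  g_2((2, 3)) = -1
Stationarity residual: grad f(x) + sum_i lambda_i a_i = (0, 0)
  -> stationarity OK
Primal feasibility (all g_i <= 0): FAILS
Dual feasibility (all lambda_i >= 0): OK
Complementary slackness (lambda_i * g_i(x) = 0 for all i): OK

Verdict: the first failing condition is primal_feasibility -> primal.

primal


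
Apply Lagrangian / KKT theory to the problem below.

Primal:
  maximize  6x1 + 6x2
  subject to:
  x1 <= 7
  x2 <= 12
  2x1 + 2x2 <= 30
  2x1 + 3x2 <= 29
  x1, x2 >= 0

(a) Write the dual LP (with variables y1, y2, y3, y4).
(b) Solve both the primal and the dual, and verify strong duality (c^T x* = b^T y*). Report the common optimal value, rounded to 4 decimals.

The standard primal-dual pair for 'max c^T x s.t. A x <= b, x >= 0' is:
  Dual:  min b^T y  s.t.  A^T y >= c,  y >= 0.

So the dual LP is:
  minimize  7y1 + 12y2 + 30y3 + 29y4
  subject to:
    y1 + 2y3 + 2y4 >= 6
    y2 + 2y3 + 3y4 >= 6
    y1, y2, y3, y4 >= 0

Solving the primal: x* = (7, 5).
  primal value c^T x* = 72.
Solving the dual: y* = (2, 0, 0, 2).
  dual value b^T y* = 72.
Strong duality: c^T x* = b^T y*. Confirmed.

72


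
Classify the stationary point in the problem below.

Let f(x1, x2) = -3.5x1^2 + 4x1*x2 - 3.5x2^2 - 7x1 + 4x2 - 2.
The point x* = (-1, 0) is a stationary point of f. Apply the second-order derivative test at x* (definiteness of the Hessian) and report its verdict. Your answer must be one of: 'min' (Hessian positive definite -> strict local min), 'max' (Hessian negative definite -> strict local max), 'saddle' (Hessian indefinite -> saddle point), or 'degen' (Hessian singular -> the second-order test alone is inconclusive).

Compute the Hessian H = grad^2 f:
  H = [[-7, 4], [4, -7]]
Verify stationarity: grad f(x*) = H x* + g = (0, 0).
Eigenvalues of H: -11, -3.
Both eigenvalues < 0, so H is negative definite -> x* is a strict local max.

max


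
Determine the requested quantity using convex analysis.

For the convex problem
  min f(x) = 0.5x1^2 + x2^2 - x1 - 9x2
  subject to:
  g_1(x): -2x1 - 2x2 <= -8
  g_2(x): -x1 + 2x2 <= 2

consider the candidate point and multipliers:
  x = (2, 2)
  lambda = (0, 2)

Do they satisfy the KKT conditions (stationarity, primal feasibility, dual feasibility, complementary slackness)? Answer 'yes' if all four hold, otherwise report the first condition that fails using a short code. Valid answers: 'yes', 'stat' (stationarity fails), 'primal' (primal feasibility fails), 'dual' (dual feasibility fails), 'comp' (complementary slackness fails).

Gradient of f: grad f(x) = Q x + c = (1, -5)
Constraint values g_i(x) = a_i^T x - b_i:
  g_1((2, 2)) = 0
  g_2((2, 2)) = 0
Stationarity residual: grad f(x) + sum_i lambda_i a_i = (-1, -1)
  -> stationarity FAILS
Primal feasibility (all g_i <= 0): OK
Dual feasibility (all lambda_i >= 0): OK
Complementary slackness (lambda_i * g_i(x) = 0 for all i): OK

Verdict: the first failing condition is stationarity -> stat.

stat


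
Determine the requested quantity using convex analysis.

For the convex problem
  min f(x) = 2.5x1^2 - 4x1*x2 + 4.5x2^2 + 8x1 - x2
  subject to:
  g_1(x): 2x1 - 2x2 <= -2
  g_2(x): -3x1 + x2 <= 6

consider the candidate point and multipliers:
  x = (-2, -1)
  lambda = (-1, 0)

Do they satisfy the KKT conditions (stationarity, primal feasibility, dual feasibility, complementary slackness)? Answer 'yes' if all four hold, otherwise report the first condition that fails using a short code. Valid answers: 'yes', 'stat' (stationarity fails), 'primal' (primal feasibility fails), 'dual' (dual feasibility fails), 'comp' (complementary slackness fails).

Gradient of f: grad f(x) = Q x + c = (2, -2)
Constraint values g_i(x) = a_i^T x - b_i:
  g_1((-2, -1)) = 0
  g_2((-2, -1)) = -1
Stationarity residual: grad f(x) + sum_i lambda_i a_i = (0, 0)
  -> stationarity OK
Primal feasibility (all g_i <= 0): OK
Dual feasibility (all lambda_i >= 0): FAILS
Complementary slackness (lambda_i * g_i(x) = 0 for all i): OK

Verdict: the first failing condition is dual_feasibility -> dual.

dual


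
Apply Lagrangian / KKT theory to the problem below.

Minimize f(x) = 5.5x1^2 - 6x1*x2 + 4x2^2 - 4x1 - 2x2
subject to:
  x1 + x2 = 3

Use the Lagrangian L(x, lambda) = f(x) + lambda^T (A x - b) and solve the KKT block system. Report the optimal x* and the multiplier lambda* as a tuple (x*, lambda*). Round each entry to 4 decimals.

Form the Lagrangian:
  L(x, lambda) = (1/2) x^T Q x + c^T x + lambda^T (A x - b)
Stationarity (grad_x L = 0): Q x + c + A^T lambda = 0.
Primal feasibility: A x = b.

This gives the KKT block system:
  [ Q   A^T ] [ x     ]   [-c ]
  [ A    0  ] [ lambda ] = [ b ]

Solving the linear system:
  x*      = (1.4194, 1.5806)
  lambda* = (-2.129)
  f(x*)   = -1.2258

x* = (1.4194, 1.5806), lambda* = (-2.129)


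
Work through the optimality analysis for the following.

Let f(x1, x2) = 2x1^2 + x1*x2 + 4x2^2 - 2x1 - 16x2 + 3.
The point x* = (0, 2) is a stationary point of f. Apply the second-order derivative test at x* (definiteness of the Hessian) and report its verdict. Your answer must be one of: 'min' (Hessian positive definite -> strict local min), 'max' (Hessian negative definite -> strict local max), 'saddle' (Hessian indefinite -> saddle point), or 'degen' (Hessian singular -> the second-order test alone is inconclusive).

Compute the Hessian H = grad^2 f:
  H = [[4, 1], [1, 8]]
Verify stationarity: grad f(x*) = H x* + g = (0, 0).
Eigenvalues of H: 3.7639, 8.2361.
Both eigenvalues > 0, so H is positive definite -> x* is a strict local min.

min


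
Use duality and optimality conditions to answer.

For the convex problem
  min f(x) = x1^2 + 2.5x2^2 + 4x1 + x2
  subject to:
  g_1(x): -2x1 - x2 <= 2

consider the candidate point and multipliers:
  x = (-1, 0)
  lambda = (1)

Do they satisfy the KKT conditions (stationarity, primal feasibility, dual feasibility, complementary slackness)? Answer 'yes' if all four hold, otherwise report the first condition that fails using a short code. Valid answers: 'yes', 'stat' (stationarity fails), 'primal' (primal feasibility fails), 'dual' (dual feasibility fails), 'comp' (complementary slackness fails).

Gradient of f: grad f(x) = Q x + c = (2, 1)
Constraint values g_i(x) = a_i^T x - b_i:
  g_1((-1, 0)) = 0
Stationarity residual: grad f(x) + sum_i lambda_i a_i = (0, 0)
  -> stationarity OK
Primal feasibility (all g_i <= 0): OK
Dual feasibility (all lambda_i >= 0): OK
Complementary slackness (lambda_i * g_i(x) = 0 for all i): OK

Verdict: yes, KKT holds.

yes


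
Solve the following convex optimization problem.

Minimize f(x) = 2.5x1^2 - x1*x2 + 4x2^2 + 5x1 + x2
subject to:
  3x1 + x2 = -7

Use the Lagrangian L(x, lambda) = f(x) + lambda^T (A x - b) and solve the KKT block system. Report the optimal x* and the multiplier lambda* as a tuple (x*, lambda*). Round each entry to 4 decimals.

Form the Lagrangian:
  L(x, lambda) = (1/2) x^T Q x + c^T x + lambda^T (A x - b)
Stationarity (grad_x L = 0): Q x + c + A^T lambda = 0.
Primal feasibility: A x = b.

This gives the KKT block system:
  [ Q   A^T ] [ x     ]   [-c ]
  [ A    0  ] [ lambda ] = [ b ]

Solving the linear system:
  x*      = (-2.1325, -0.6024)
  lambda* = (1.6867)
  f(x*)   = 0.2711

x* = (-2.1325, -0.6024), lambda* = (1.6867)


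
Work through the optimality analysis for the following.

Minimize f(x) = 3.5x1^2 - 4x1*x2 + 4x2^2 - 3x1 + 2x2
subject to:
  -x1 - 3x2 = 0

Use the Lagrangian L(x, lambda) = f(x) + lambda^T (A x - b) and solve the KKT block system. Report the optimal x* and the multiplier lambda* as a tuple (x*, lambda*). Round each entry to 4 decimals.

Form the Lagrangian:
  L(x, lambda) = (1/2) x^T Q x + c^T x + lambda^T (A x - b)
Stationarity (grad_x L = 0): Q x + c + A^T lambda = 0.
Primal feasibility: A x = b.

This gives the KKT block system:
  [ Q   A^T ] [ x     ]   [-c ]
  [ A    0  ] [ lambda ] = [ b ]

Solving the linear system:
  x*      = (0.3474, -0.1158)
  lambda* = (-0.1053)
  f(x*)   = -0.6368

x* = (0.3474, -0.1158), lambda* = (-0.1053)


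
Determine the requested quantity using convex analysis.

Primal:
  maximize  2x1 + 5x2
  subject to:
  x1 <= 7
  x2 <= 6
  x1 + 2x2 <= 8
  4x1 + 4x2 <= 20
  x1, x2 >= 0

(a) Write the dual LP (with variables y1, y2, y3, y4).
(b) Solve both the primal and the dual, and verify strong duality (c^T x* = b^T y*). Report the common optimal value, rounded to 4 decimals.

The standard primal-dual pair for 'max c^T x s.t. A x <= b, x >= 0' is:
  Dual:  min b^T y  s.t.  A^T y >= c,  y >= 0.

So the dual LP is:
  minimize  7y1 + 6y2 + 8y3 + 20y4
  subject to:
    y1 + y3 + 4y4 >= 2
    y2 + 2y3 + 4y4 >= 5
    y1, y2, y3, y4 >= 0

Solving the primal: x* = (0, 4).
  primal value c^T x* = 20.
Solving the dual: y* = (0, 0, 2.5, 0).
  dual value b^T y* = 20.
Strong duality: c^T x* = b^T y*. Confirmed.

20


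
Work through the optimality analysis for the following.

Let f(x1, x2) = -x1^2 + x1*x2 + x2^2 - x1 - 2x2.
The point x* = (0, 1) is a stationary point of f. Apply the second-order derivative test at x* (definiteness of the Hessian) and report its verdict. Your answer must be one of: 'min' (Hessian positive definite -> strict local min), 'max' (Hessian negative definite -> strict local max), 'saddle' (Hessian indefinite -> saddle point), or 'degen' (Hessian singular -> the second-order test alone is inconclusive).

Compute the Hessian H = grad^2 f:
  H = [[-2, 1], [1, 2]]
Verify stationarity: grad f(x*) = H x* + g = (0, 0).
Eigenvalues of H: -2.2361, 2.2361.
Eigenvalues have mixed signs, so H is indefinite -> x* is a saddle point.

saddle


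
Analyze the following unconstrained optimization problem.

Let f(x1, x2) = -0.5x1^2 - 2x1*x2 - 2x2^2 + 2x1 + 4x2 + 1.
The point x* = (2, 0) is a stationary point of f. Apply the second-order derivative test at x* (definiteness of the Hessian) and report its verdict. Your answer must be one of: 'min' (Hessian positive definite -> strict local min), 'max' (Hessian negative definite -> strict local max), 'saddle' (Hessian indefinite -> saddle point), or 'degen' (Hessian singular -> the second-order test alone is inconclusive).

Compute the Hessian H = grad^2 f:
  H = [[-1, -2], [-2, -4]]
Verify stationarity: grad f(x*) = H x* + g = (0, 0).
Eigenvalues of H: -5, 0.
H has a zero eigenvalue (singular; negative semidefinite but not definite), so H is neither positive definite, negative definite, nor indefinite. The second-order test alone is inconclusive -> degen.
(Indeed, f is constant along the null direction of H through x*, so x* is not a strict local extremum.)

degen


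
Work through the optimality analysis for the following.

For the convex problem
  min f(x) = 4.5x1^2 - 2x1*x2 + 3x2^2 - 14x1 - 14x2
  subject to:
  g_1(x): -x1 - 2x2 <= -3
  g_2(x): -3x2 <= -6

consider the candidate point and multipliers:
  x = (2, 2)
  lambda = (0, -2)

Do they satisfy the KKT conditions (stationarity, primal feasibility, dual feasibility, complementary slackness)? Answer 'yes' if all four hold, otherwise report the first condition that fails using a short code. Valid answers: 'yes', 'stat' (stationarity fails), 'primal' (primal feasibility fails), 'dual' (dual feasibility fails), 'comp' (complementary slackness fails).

Gradient of f: grad f(x) = Q x + c = (0, -6)
Constraint values g_i(x) = a_i^T x - b_i:
  g_1((2, 2)) = -3
  g_2((2, 2)) = 0
Stationarity residual: grad f(x) + sum_i lambda_i a_i = (0, 0)
  -> stationarity OK
Primal feasibility (all g_i <= 0): OK
Dual feasibility (all lambda_i >= 0): FAILS
Complementary slackness (lambda_i * g_i(x) = 0 for all i): OK

Verdict: the first failing condition is dual_feasibility -> dual.

dual


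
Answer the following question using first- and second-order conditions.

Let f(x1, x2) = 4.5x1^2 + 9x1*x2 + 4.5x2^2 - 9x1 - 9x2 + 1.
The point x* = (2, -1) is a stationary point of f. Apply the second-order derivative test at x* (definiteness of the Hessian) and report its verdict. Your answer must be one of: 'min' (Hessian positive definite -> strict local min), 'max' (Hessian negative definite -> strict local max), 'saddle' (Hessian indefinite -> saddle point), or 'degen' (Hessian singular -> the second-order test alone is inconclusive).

Compute the Hessian H = grad^2 f:
  H = [[9, 9], [9, 9]]
Verify stationarity: grad f(x*) = H x* + g = (0, 0).
Eigenvalues of H: 0, 18.
H has a zero eigenvalue (singular; positive semidefinite but not definite), so H is neither positive definite, negative definite, nor indefinite. The second-order test alone is inconclusive -> degen.
(Indeed, f is constant along the null direction of H through x*, so x* is not a strict local extremum.)

degen


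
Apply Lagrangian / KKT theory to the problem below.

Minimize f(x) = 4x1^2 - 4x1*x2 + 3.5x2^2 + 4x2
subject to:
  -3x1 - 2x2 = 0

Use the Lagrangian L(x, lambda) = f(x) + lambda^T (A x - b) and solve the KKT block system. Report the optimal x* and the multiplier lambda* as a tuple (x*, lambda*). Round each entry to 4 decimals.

Form the Lagrangian:
  L(x, lambda) = (1/2) x^T Q x + c^T x + lambda^T (A x - b)
Stationarity (grad_x L = 0): Q x + c + A^T lambda = 0.
Primal feasibility: A x = b.

This gives the KKT block system:
  [ Q   A^T ] [ x     ]   [-c ]
  [ A    0  ] [ lambda ] = [ b ]

Solving the linear system:
  x*      = (0.1678, -0.2517)
  lambda* = (0.7832)
  f(x*)   = -0.5035

x* = (0.1678, -0.2517), lambda* = (0.7832)


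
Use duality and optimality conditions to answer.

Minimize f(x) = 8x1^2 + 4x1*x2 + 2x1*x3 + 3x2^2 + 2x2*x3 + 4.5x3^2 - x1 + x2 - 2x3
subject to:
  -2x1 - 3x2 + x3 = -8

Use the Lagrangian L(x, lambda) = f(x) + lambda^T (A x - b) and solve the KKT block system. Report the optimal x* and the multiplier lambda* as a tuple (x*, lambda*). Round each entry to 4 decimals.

Form the Lagrangian:
  L(x, lambda) = (1/2) x^T Q x + c^T x + lambda^T (A x - b)
Stationarity (grad_x L = 0): Q x + c + A^T lambda = 0.
Primal feasibility: A x = b.

This gives the KKT block system:
  [ Q   A^T ] [ x     ]   [-c ]
  [ A    0  ] [ lambda ] = [ b ]

Solving the linear system:
  x*      = (0.1664, 2.2796, -0.8283)
  lambda* = (4.5623)
  f(x*)   = 20.1341

x* = (0.1664, 2.2796, -0.8283), lambda* = (4.5623)


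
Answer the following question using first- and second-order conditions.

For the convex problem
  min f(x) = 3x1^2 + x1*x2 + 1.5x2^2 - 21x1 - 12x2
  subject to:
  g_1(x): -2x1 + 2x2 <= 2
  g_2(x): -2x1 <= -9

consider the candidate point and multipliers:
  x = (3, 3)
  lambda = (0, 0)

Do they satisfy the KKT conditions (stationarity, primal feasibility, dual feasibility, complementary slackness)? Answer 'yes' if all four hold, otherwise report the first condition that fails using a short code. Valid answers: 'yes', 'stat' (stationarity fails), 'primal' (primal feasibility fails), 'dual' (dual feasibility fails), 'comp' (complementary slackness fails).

Gradient of f: grad f(x) = Q x + c = (0, 0)
Constraint values g_i(x) = a_i^T x - b_i:
  g_1((3, 3)) = -2
  g_2((3, 3)) = 3
Stationarity residual: grad f(x) + sum_i lambda_i a_i = (0, 0)
  -> stationarity OK
Primal feasibility (all g_i <= 0): FAILS
Dual feasibility (all lambda_i >= 0): OK
Complementary slackness (lambda_i * g_i(x) = 0 for all i): OK

Verdict: the first failing condition is primal_feasibility -> primal.

primal
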